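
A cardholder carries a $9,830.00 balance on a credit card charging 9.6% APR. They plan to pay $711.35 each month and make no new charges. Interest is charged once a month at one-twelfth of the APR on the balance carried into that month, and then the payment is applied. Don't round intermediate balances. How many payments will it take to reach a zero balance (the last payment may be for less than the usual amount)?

15 months

Monthly rate r = 9.6%/12 = 0.8% = 0.008.
Recurrence: B ← B·(1+r) − $711.35.
Month 1: interest $78.64; balance after payment $9,197.29.
Month 2: interest $73.58; balance after payment $8,559.52.
Closed form: n = −ln(1 − rB₀/P)/ln(1+r) = −ln(0.88945)/ln(1.008) ≈ 14.703, so the balance reaches zero during payment 15.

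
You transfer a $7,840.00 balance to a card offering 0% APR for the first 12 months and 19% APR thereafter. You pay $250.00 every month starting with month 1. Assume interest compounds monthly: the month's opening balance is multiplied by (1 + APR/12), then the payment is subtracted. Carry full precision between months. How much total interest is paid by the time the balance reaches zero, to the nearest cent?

Promo months 1–12 at r₀ = 0%/12 = 0; months 13+ at r₁ = 19%/12 = 0.0158333.
After month 12 (no interest yet): B = $7,840.00 − 12·$250.00 = $4,840.00.
Then at r₁ with $250.00/mo: n₂ = −ln(1 − r₁·B/P)/ln(1+r₁) ≈ 23.30 → 24 more payments.
Total paid = 35·$250.00 + $75.82 = $8,825.82; interest = $8,825.82 − $7,840.00 = $985.82.

$985.82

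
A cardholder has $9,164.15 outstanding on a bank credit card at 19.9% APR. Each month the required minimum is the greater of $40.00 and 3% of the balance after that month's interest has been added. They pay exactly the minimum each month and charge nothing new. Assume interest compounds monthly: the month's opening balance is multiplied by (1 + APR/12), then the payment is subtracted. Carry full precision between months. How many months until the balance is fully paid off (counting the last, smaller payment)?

187 months

Monthly rate r = 19.9%/12 = 1.65833% = 0.0165833.
While 3% of the post-interest balance exceeds $40.00, each month B ← (B·(1+r))·(1 − 0.03), i.e. B shrinks by the factor (1+r)·0.97 = 0.98609.
This holds for months 1–139. Entering month 140 the balance is $1,306.89; 3% of the post-interest balance is now below $40.00, so the flat $40.00 minimum applies from here.
From month 140 a fixed $40.00 at rate r clears $1,306.89 in 48 more payments. Total: 139 + 48 = 187 months.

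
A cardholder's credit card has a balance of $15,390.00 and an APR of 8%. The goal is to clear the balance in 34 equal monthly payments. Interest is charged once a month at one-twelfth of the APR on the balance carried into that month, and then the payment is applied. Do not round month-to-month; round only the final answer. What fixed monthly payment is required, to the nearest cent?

Monthly rate r = 8%/12 = 0.666667% = 0.00666667.
Level-payment amortization: P = B₀·r / (1 − (1+r)^(−n)) = 15390.00·0.00666667 / (1 − 1.00667^(−34)).
Denominator 1 − (1+r)^(−34) = 0.202213653.
P = 102.6 / 0.202213653 ≈ 507.38.

$507.38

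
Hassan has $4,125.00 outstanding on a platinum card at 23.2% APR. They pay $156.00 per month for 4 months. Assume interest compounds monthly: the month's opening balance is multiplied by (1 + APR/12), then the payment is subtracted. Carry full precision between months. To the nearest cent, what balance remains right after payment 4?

Monthly rate r = 23.2%/12 = 1.93333% = 0.0193333.
Each month: B ← B·(1+r) − $156.00.
Month 1: interest $79.75; balance after payment $4,048.75.
Month 2: interest $78.28; balance after payment $3,971.03.
Month 3: interest $76.77; balance after payment $3,891.80.
Month 4: interest $75.24; balance after payment $3,811.04.

$3,811.04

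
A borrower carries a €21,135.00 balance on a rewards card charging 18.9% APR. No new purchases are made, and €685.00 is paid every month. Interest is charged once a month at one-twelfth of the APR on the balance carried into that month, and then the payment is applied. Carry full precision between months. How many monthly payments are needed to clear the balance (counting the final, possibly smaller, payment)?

Monthly rate r = 18.9%/12 = 1.575% = 0.01575.
Recurrence: B ← B·(1+r) − €685.00.
Month 1: interest €332.88; balance after payment €20,782.88.
Month 2: interest €327.33; balance after payment €20,425.21.
Closed form: n = −ln(1 − rB₀/P)/ln(1+r) = −ln(0.51405)/ln(1.01575) ≈ 42.582, so the balance reaches zero during payment 43.

43 payments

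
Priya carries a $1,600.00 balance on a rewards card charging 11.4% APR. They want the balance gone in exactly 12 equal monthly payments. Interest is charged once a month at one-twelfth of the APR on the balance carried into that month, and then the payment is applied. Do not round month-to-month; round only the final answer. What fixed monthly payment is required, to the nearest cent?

Monthly rate r = 11.4%/12 = 0.95% = 0.0095.
Level-payment amortization: P = B₀·r / (1 − (1+r)^(−n)) = 1600.00·0.0095 / (1 − 1.0095^(−12)).
Denominator 1 − (1+r)^(−12) = 0.107261796.
P = 15.2 / 0.107261796 ≈ 141.71.

$141.71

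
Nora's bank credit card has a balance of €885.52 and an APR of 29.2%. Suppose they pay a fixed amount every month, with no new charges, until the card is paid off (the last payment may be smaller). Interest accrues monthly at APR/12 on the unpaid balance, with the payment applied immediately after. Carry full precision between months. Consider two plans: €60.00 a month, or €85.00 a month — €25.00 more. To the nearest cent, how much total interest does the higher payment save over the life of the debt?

€76.77

Monthly rate r = 29.2%/12 = 2.43333% = 0.0243333.
At €60.00/mo: n = ⌈−ln(1 − rB₀/P)/ln(1+r)⌉ = 19 payments (last €30.55); total interest = total paid − €885.52 = €225.03.
At €85.00/mo: 13 payments (last €13.78); total interest €148.26.
Interest saved = €225.03 − €148.26 = €76.77.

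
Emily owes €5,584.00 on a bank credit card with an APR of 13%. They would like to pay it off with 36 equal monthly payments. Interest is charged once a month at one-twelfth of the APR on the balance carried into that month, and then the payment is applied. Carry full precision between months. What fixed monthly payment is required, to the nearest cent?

Monthly rate r = 13%/12 = 1.08333% = 0.0108333.
Level-payment amortization: P = B₀·r / (1 − (1+r)^(−n)) = 5584.00·0.0108333 / (1 − 1.01083^(−36)).
Denominator 1 − (1+r)^(−36) = 0.321521599.
P = 60.4933 / 0.321521599 ≈ 188.15.

€188.15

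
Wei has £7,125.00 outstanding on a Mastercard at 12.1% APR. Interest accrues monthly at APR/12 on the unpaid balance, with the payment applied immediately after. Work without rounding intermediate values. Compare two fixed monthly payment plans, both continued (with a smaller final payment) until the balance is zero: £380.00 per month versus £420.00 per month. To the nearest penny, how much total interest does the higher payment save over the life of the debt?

£83.57

Monthly rate r = 12.1%/12 = 1.00833% = 0.0100833.
At £380.00/mo: n = ⌈−ln(1 − rB₀/P)/ln(1+r)⌉ = 21 payments (last £337.57); total interest = total paid − £7,125.00 = £812.57.
At £420.00/mo: 19 payments (last £294.00); total interest £729.00.
Interest saved = £812.57 − £729.00 = £83.57.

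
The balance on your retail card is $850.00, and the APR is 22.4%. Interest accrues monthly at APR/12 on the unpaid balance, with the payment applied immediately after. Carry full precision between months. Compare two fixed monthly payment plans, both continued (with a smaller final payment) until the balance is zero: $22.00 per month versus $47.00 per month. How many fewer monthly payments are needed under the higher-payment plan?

47 fewer payments

Monthly rate r = 22.4%/12 = 1.86667% = 0.0186667.
At $22.00/mo: n = ⌈−ln(1 − rB₀/P)/ln(1+r)⌉ = 70 payments (last $1.41); total interest = total paid − $850.00 = $669.41.
At $47.00/mo: 23 payments (last $12.76); total interest $196.76.
Payments saved = 70 − 23 = 47.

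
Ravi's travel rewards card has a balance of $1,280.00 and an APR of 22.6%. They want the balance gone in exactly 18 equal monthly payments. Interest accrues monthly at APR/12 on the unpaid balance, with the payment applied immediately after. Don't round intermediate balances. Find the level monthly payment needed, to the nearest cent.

$84.51

Monthly rate r = 22.6%/12 = 1.88333% = 0.0188333.
Level-payment amortization: P = B₀·r / (1 − (1+r)^(−n)) = 1280.00·0.0188333 / (1 − 1.01883^(−18)).
Denominator 1 − (1+r)^(−18) = 0.285267743.
P = 24.1067 / 0.285267743 ≈ 84.51.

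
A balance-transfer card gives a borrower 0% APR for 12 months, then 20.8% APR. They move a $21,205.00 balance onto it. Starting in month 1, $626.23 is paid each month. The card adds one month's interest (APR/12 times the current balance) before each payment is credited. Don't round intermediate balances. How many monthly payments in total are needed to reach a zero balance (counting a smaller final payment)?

40 payments

Promo months 1–12 at r₀ = 0%/12 = 0; months 13+ at r₁ = 20.8%/12 = 0.0173333.
After month 12 (no interest yet): B = $21,205.00 − 12·$626.23 = $13,690.24.
Then at r₁ with $626.23/mo: n₂ = −ln(1 − r₁·B/P)/ln(1+r₁) ≈ 27.72 → 28 more payments.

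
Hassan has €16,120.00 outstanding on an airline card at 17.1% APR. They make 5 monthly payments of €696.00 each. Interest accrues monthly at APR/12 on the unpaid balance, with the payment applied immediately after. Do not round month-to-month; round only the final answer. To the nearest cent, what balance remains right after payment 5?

Monthly rate r = 17.1%/12 = 1.425% = 0.01425.
Each month: B ← B·(1+r) − €696.00.
Month 1: interest €229.71; balance after payment €15,653.71.
Month 2: interest €223.07; balance after payment €15,180.78.
Month 3: interest €216.33; balance after payment €14,701.10.
Month 4: interest €209.49; balance after payment €14,214.59.
Month 5: interest €202.56; balance after payment €13,721.15.

€13,721.15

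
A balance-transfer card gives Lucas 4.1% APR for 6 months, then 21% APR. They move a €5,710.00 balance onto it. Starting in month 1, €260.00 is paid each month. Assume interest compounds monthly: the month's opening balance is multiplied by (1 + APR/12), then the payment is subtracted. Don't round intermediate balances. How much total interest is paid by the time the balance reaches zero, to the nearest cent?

€907.00

Promo months 1–6 at r₀ = 4.1%/12 = 0.00341667; months 7+ at r₁ = 21%/12 = 0.0175.
After month 6: iterate B ← B·(1+r₀) − €260.00 for 6 months → €4,254.67.
Then at r₁ with €260.00/mo: n₂ = −ln(1 − r₁·B/P)/ln(1+r₁) ≈ 19.45 → 20 more payments.
Total paid = 25·€260.00 + €117.00 = €6,617.00; interest = €6,617.00 − €5,710.00 = €907.00.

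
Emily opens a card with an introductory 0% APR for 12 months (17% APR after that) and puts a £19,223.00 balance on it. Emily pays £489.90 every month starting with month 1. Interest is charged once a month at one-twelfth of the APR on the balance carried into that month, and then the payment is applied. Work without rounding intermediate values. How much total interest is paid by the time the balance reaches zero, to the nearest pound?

£3,636

Promo months 1–12 at r₀ = 0%/12 = 0; months 13+ at r₁ = 17%/12 = 0.0141667.
After month 12 (no interest yet): B = £19,223.00 − 12·£489.90 = £13,344.20.
Then at r₁ with £489.90/mo: n₂ = −ln(1 − r₁·B/P)/ln(1+r₁) ≈ 34.66 → 35 more payments.
Total paid = 46·£489.90 + £323.92 = £22,859.32; interest = £22,859.32 − £19,223.00 = £3,636.32.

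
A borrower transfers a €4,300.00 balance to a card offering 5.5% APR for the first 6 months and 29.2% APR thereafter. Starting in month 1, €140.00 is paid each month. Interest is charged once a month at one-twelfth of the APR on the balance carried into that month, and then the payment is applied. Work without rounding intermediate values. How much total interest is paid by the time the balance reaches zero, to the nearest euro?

Promo months 1–6 at r₀ = 5.5%/12 = 0.00458333; months 7+ at r₁ = 29.2%/12 = 0.0243333.
After month 6: iterate B ← B·(1+r₀) − €140.00 for 6 months → €3,569.93.
Then at r₁ with €140.00/mo: n₂ = −ln(1 − r₁·B/P)/ln(1+r₁) ≈ 40.30 → 41 more payments.
Total paid = 46·€140.00 + €42.21 = €6,482.21; interest = €6,482.21 − €4,300.00 = €2,182.21.

€2,182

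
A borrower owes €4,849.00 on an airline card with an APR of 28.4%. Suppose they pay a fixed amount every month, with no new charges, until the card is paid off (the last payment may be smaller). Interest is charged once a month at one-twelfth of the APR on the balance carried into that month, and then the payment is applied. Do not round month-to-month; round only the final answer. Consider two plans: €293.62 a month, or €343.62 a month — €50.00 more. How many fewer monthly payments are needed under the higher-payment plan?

4 fewer payments

Monthly rate r = 28.4%/12 = 2.36667% = 0.0236667.
At €293.62/mo: n = ⌈−ln(1 − rB₀/P)/ln(1+r)⌉ = 22 payments (last €56.66); total interest = total paid − €4,849.00 = €1,373.68.
At €343.62/mo: 18 payments (last €129.90); total interest €1,122.44.
Payments saved = 22 − 18 = 4.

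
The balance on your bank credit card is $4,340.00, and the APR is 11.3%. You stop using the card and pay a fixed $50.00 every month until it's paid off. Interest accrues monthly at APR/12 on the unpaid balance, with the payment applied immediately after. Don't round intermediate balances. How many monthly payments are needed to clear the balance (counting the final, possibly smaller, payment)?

Monthly rate r = 11.3%/12 = 0.941667% = 0.00941667.
Recurrence: B ← B·(1+r) − $50.00.
Month 1: interest $40.87; balance after payment $4,330.87.
Month 2: interest $40.78; balance after payment $4,321.65.
Closed form: n = −ln(1 − rB₀/P)/ln(1+r) = −ln(0.18263)/ln(1.00942) ≈ 181.409, so the balance reaches zero during payment 182.

182 months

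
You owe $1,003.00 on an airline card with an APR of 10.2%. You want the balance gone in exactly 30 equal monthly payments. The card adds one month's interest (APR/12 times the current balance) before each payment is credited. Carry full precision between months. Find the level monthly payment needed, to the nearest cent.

Monthly rate r = 10.2%/12 = 0.85% = 0.0085.
Level-payment amortization: P = B₀·r / (1 − (1+r)^(−n)) = 1003.00·0.0085 / (1 − 1.0085^(−30)).
Denominator 1 − (1+r)^(−30) = 0.224247965.
P = 8.5255 / 0.224247965 ≈ 38.02.

$38.02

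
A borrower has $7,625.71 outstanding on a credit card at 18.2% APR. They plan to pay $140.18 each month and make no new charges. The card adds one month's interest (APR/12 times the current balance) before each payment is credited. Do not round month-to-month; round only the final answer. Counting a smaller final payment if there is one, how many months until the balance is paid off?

116 months

Monthly rate r = 18.2%/12 = 1.51667% = 0.0151667.
Recurrence: B ← B·(1+r) − $140.18.
Month 1: interest $115.66; balance after payment $7,601.19.
Month 2: interest $115.28; balance after payment $7,576.29.
Closed form: n = −ln(1 − rB₀/P)/ln(1+r) = −ln(0.17494)/ln(1.01517) ≈ 115.812, so the balance reaches zero during payment 116.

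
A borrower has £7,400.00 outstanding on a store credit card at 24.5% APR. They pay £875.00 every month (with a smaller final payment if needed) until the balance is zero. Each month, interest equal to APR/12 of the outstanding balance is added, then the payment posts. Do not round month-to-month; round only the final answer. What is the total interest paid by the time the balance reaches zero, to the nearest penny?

Monthly rate r = 24.5%/12 = 2.04167% = 0.0204167.
Payoff takes n = ⌈−ln(1 − rB₀/P)/ln(1+r)⌉ = ⌈9.378⌉ = 10 payments; the last is £333.20.
Total paid = 9·£875.00 + £333.20 = £8,208.20.
Total interest = total paid − principal = £8,208.20 − £7,400.00 = £808.20.

£808.20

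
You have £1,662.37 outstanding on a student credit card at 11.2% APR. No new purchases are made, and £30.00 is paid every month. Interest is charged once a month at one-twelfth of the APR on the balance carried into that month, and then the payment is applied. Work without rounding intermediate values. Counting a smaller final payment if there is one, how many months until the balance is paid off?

Monthly rate r = 11.2%/12 = 0.933333% = 0.00933333.
Recurrence: B ← B·(1+r) − £30.00.
Month 1: interest £15.52; balance after payment £1,647.89.
Month 2: interest £15.38; balance after payment £1,633.27.
Closed form: n = −ln(1 − rB₀/P)/ln(1+r) = −ln(0.48282)/ln(1.00933) ≈ 78.376, so the balance reaches zero during payment 79.

79 months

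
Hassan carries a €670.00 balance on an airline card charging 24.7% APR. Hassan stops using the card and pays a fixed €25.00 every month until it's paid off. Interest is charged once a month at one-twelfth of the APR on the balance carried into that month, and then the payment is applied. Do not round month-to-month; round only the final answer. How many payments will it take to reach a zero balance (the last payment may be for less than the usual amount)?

40 payments

Monthly rate r = 24.7%/12 = 2.05833% = 0.0205833.
Recurrence: B ← B·(1+r) − €25.00.
Month 1: interest €13.79; balance after payment €658.79.
Month 2: interest €13.56; balance after payment €647.35.
Closed form: n = −ln(1 − rB₀/P)/ln(1+r) = −ln(0.44837)/ln(1.02058) ≈ 39.370, so the balance reaches zero during payment 40.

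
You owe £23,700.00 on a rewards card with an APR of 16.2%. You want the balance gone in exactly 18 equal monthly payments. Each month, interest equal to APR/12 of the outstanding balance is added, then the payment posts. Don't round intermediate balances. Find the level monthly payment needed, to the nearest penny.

£1,491.94

Monthly rate r = 16.2%/12 = 1.35% = 0.0135.
Level-payment amortization: P = B₀·r / (1 − (1+r)^(−n)) = 23700.00·0.0135 / (1 − 1.0135^(−18)).
Denominator 1 − (1+r)^(−18) = 0.21445251.
P = 319.95 / 0.21445251 ≈ 1491.94.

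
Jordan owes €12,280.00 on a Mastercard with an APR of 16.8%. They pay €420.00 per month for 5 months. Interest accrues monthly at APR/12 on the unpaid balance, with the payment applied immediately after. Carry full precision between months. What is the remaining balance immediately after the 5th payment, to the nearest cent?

€11,004.38

Monthly rate r = 16.8%/12 = 1.4% = 0.014.
Each month: B ← B·(1+r) − €420.00.
Month 1: interest €171.92; balance after payment €12,031.92.
Month 2: interest €168.45; balance after payment €11,780.37.
Month 3: interest €164.93; balance after payment €11,525.29.
Month 4: interest €161.35; balance after payment €11,266.65.
Month 5: interest €157.73; balance after payment €11,004.38.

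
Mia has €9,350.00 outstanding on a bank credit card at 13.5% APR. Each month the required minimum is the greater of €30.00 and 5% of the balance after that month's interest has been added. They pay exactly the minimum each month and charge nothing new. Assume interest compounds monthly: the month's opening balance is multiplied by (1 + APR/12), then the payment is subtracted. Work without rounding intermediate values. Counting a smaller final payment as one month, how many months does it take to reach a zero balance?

92 months

Monthly rate r = 13.5%/12 = 1.125% = 0.01125.
While 5% of the post-interest balance exceeds €30.00, each month B ← (B·(1+r))·(1 − 0.05), i.e. B shrinks by the factor (1+r)·0.95 = 0.96069.
This holds for months 1–69. Entering month 70 the balance is €587.46; 5% of the post-interest balance is now below €30.00, so the flat €30.00 minimum applies from here.
From month 70 a fixed €30.00 at rate r clears €587.46 in 23 more payments. Total: 69 + 23 = 92 months.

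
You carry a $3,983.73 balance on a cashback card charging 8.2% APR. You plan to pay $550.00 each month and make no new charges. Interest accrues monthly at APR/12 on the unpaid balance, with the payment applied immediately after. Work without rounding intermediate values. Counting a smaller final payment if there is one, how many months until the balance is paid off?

8 months

Monthly rate r = 8.2%/12 = 0.683333% = 0.00683333.
Recurrence: B ← B·(1+r) − $550.00.
Month 1: interest $27.22; balance after payment $3,460.95.
Month 2: interest $23.65; balance after payment $2,934.60.
Closed form: n = −ln(1 − rB₀/P)/ln(1+r) = −ln(0.95051)/ln(1.00683) ≈ 7.454, so the balance reaches zero during payment 8.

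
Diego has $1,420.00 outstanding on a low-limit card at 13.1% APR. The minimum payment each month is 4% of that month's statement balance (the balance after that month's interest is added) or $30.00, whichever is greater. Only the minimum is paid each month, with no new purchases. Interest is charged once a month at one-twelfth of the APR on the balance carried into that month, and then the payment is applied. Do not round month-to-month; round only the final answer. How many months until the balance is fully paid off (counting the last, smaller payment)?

51 months

Monthly rate r = 13.1%/12 = 1.09167% = 0.0109167.
While 4% of the post-interest balance exceeds $30.00, each month B ← (B·(1+r))·(1 − 0.04), i.e. B shrinks by the factor (1+r)·0.96 = 0.97048.
This holds for months 1–22. Entering month 23 the balance is $734.50; 4% of the post-interest balance is now below $30.00, so the flat $30.00 minimum applies from here.
From month 23 a fixed $30.00 at rate r clears $734.50 in 29 more payments. Total: 22 + 29 = 51 months.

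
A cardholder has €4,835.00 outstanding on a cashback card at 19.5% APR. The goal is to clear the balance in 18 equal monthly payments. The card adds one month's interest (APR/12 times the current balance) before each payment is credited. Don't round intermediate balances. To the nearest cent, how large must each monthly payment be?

€311.97

Monthly rate r = 19.5%/12 = 1.625% = 0.01625.
Level-payment amortization: P = B₀·r / (1 − (1+r)^(−n)) = 4835.00·0.01625 / (1 − 1.01625^(−18)).
Denominator 1 − (1+r)^(−18) = 0.251847821.
P = 78.5688 / 0.251847821 ≈ 311.97.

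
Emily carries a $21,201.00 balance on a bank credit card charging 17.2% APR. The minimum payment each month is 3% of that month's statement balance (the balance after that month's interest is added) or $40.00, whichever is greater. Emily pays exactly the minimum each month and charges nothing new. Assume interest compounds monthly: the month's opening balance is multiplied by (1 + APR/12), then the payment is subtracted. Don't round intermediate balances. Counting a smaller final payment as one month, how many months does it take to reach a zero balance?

Monthly rate r = 17.2%/12 = 1.43333% = 0.0143333.
While 3% of the post-interest balance exceeds $40.00, each month B ← (B·(1+r))·(1 − 0.03), i.e. B shrinks by the factor (1+r)·0.97 = 0.9839.
This holds for months 1–172. Entering month 173 the balance is $1,300.69; 3% of the post-interest balance is now below $40.00, so the flat $40.00 minimum applies from here.
From month 173 a fixed $40.00 at rate r clears $1,300.69 in 45 more payments. Total: 172 + 45 = 217 months.

217 months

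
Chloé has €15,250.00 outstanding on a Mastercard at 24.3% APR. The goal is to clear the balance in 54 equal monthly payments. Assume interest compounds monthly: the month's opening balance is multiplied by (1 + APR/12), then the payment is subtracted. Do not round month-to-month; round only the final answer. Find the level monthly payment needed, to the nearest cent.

Monthly rate r = 24.3%/12 = 2.025% = 0.02025.
Level-payment amortization: P = B₀·r / (1 − (1+r)^(−n)) = 15250.00·0.02025 / (1 − 1.02025^(−54)).
Denominator 1 − (1+r)^(−54) = 0.661277993.
P = 308.812 / 0.661277993 ≈ 466.99.

€466.99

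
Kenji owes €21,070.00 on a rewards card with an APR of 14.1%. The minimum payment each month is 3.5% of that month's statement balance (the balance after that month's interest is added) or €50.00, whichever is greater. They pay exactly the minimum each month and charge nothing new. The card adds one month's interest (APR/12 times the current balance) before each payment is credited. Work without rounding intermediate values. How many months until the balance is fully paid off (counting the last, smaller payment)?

148 months

Monthly rate r = 14.1%/12 = 1.175% = 0.01175.
While 3.5% of the post-interest balance exceeds €50.00, each month B ← (B·(1+r))·(1 − 0.035), i.e. B shrinks by the factor (1+r)·0.965 = 0.97634.
This holds for months 1–113. Entering month 114 the balance is €1,407.75; 3.5% of the post-interest balance is now below €50.00, so the flat €50.00 minimum applies from here.
From month 114 a fixed €50.00 at rate r clears €1,407.75 in 35 more payments. Total: 113 + 35 = 148 months.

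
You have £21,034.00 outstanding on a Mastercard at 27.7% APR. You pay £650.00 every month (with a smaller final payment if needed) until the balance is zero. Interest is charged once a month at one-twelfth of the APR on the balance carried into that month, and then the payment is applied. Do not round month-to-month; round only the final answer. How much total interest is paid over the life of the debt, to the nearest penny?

Monthly rate r = 27.7%/12 = 2.30833% = 0.0230833.
Payoff takes n = ⌈−ln(1 − rB₀/P)/ln(1+r)⌉ = ⌈60.220⌉ = 61 payments; the last is £144.17.
Total paid = 60·£650.00 + £144.17 = £39,144.17.
Total interest = total paid − principal = £39,144.17 − £21,034.00 = £18,110.17.

£18,110.17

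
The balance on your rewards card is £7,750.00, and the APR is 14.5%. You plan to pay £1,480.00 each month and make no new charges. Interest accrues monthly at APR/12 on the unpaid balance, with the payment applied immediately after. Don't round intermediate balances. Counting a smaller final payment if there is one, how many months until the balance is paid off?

Monthly rate r = 14.5%/12 = 1.20833% = 0.0120833.
Recurrence: B ← B·(1+r) − £1,480.00.
Month 1: interest £93.65; balance after payment £6,363.65.
Month 2: interest £76.89; balance after payment £4,960.54.
Month 3: interest £59.94; balance after payment £3,540.48.
Month 4: interest £42.78; balance after payment £2,103.26.
Month 5: interest £25.41; balance after payment £648.67.
Month 6: interest £7.84; balance after payment £0.00.

6 months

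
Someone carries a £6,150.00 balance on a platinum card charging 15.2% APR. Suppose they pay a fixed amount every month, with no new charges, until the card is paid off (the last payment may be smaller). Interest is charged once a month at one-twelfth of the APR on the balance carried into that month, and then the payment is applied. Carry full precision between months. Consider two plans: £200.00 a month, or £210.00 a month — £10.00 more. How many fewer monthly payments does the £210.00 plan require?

3 fewer payments

Monthly rate r = 15.2%/12 = 1.26667% = 0.0126667.
At £200.00/mo: n = ⌈−ln(1 − rB₀/P)/ln(1+r)⌉ = 40 payments (last £41.19); total interest = total paid − £6,150.00 = £1,691.19.
At £210.00/mo: 37 payments (last £173.90); total interest £1,583.90.
Payments saved = 40 − 37 = 3.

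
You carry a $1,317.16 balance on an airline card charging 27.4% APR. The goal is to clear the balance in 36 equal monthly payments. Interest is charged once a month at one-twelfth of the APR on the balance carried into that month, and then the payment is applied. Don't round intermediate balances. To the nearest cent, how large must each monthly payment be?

$54.06

Monthly rate r = 27.4%/12 = 2.28333% = 0.0228333.
Level-payment amortization: P = B₀·r / (1 − (1+r)^(−n)) = 1317.16·0.0228333 / (1 − 1.02283^(−36)).
Denominator 1 − (1+r)^(−36) = 0.556366253.
P = 30.0752 / 0.556366253 ≈ 54.06.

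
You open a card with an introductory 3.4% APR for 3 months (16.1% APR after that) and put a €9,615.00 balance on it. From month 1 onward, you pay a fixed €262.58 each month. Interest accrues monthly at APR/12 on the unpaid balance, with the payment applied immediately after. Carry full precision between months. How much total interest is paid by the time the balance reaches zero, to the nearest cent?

Promo months 1–3 at r₀ = 3.4%/12 = 0.00283333; months 4+ at r₁ = 16.1%/12 = 0.0134167.
After month 3: iterate B ← B·(1+r₀) − €262.58 for 3 months → €8,906.99.
Then at r₁ with €262.58/mo: n₂ = −ln(1 − r₁·B/P)/ln(1+r₁) ≈ 45.56 → 46 more payments.
Total paid = 48·€262.58 + €146.83 = €12,750.67; interest = €12,750.67 − €9,615.00 = €3,135.67.

€3,135.67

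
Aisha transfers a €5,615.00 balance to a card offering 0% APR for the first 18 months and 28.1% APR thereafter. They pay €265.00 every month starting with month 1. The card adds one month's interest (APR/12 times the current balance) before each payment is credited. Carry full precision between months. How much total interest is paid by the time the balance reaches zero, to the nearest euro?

€44

Promo months 1–18 at r₀ = 0%/12 = 0; months 19+ at r₁ = 28.1%/12 = 0.0234167.
After month 18 (no interest yet): B = €5,615.00 − 18·€265.00 = €845.00.
Then at r₁ with €265.00/mo: n₂ = −ln(1 − r₁·B/P)/ln(1+r₁) ≈ 3.35 → 4 more payments.
Total paid = 21·€265.00 + €94.15 = €5,659.15; interest = €5,659.15 − €5,615.00 = €44.15.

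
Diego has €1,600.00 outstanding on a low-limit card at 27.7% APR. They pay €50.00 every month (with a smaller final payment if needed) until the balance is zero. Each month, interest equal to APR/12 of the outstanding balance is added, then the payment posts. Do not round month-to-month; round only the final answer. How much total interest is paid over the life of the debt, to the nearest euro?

€1,340

Monthly rate r = 27.7%/12 = 2.30833% = 0.0230833.
Payoff takes n = ⌈−ln(1 − rB₀/P)/ln(1+r)⌉ = ⌈58.804⌉ = 59 payments; the last is €40.28.
Total paid = 58·€50.00 + €40.28 = €2,940.28.
Total interest = total paid − principal = €2,940.28 − €1,600.00 = €1,340.28.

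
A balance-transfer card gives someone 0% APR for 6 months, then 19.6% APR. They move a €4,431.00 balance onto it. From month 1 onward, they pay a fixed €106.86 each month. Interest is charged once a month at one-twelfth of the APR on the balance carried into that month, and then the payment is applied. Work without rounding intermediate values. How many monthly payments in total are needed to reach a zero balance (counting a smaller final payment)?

Promo months 1–6 at r₀ = 0%/12 = 0; months 7+ at r₁ = 19.6%/12 = 0.0163333.
After month 6 (no interest yet): B = €4,431.00 − 6·€106.86 = €3,789.84.
Then at r₁ with €106.86/mo: n₂ = −ln(1 − r₁·B/P)/ln(1+r₁) ≈ 53.44 → 54 more payments.

60 payments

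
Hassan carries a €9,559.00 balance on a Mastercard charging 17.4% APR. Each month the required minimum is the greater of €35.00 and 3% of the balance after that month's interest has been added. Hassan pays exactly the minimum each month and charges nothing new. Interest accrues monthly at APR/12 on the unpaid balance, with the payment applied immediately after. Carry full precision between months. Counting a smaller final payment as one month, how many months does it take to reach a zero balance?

177 months

Monthly rate r = 17.4%/12 = 1.45% = 0.0145.
While 3% of the post-interest balance exceeds €35.00, each month B ← (B·(1+r))·(1 − 0.03), i.e. B shrinks by the factor (1+r)·0.97 = 0.98406.
This holds for months 1–132. Entering month 133 the balance is €1,146.97; 3% of the post-interest balance is now below €35.00, so the flat €35.00 minimum applies from here.
From month 133 a fixed €35.00 at rate r clears €1,146.97 in 45 more payments. Total: 132 + 45 = 177 months.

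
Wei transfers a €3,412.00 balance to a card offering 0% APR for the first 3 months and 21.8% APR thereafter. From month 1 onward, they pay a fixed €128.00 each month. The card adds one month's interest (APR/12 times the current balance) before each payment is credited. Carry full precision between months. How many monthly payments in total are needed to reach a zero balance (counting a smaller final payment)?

35 months

Promo months 1–3 at r₀ = 0%/12 = 0; months 4+ at r₁ = 21.8%/12 = 0.0181667.
After month 3 (no interest yet): B = €3,412.00 − 3·€128.00 = €3,028.00.
Then at r₁ with €128.00/mo: n₂ = −ln(1 − r₁·B/P)/ln(1+r₁) ≈ 31.20 → 32 more payments.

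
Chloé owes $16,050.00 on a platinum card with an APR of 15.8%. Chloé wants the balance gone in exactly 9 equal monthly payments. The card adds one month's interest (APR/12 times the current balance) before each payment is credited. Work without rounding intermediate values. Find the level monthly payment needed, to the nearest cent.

$1,902.78

Monthly rate r = 15.8%/12 = 1.31667% = 0.0131667.
Level-payment amortization: P = B₀·r / (1 − (1+r)^(−n)) = 16050.00·0.0131667 / (1 − 1.01317^(−9)).
Denominator 1 − (1+r)^(−9) = 0.111060994.
P = 211.325 / 0.111060994 ≈ 1902.78.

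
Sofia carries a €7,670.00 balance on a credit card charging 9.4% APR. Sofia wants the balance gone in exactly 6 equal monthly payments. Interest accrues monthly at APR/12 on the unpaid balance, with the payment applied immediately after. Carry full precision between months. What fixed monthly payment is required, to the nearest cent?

Monthly rate r = 9.4%/12 = 0.783333% = 0.00783333.
Level-payment amortization: P = B₀·r / (1 − (1+r)^(−n)) = 7670.00·0.00783333 / (1 − 1.00783^(−6)).
Denominator 1 − (1+r)^(−6) = 0.0457378667.
P = 60.0817 / 0.0457378667 ≈ 1313.61.

€1,313.61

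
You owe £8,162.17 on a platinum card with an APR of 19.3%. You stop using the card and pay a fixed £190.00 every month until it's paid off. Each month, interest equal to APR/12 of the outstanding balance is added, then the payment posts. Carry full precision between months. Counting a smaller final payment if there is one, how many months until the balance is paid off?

Monthly rate r = 19.3%/12 = 1.60833% = 0.0160833.
Recurrence: B ← B·(1+r) − £190.00.
Month 1: interest £131.27; balance after payment £8,103.44.
Month 2: interest £130.33; balance after payment £8,043.78.
Closed form: n = −ln(1 − rB₀/P)/ln(1+r) = −ln(0.30908)/ln(1.01608) ≈ 73.590, so the balance reaches zero during payment 74.

74 payments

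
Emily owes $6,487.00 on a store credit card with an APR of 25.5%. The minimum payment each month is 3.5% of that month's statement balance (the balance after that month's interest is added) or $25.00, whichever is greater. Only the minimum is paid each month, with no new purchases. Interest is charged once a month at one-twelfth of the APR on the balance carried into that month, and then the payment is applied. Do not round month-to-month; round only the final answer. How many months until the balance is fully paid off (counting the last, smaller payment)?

Monthly rate r = 25.5%/12 = 2.125% = 0.02125.
While 3.5% of the post-interest balance exceeds $25.00, each month B ← (B·(1+r))·(1 − 0.035), i.e. B shrinks by the factor (1+r)·0.965 = 0.98551.
This holds for months 1–153. Entering month 154 the balance is $694.91; 3.5% of the post-interest balance is now below $25.00, so the flat $25.00 minimum applies from here.
From month 154 a fixed $25.00 at rate r clears $694.91 in 43 more payments. Total: 153 + 43 = 196 months.

196 months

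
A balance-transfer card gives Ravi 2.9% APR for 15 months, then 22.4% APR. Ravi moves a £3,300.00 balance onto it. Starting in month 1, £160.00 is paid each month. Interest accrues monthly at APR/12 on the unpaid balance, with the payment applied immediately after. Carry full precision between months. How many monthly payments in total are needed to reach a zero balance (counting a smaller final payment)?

Promo months 1–15 at r₀ = 2.9%/12 = 0.00241667; months 16+ at r₁ = 22.4%/12 = 0.0186667.
After month 15: iterate B ← B·(1+r₀) − £160.00 for 15 months → £980.64.
Then at r₁ with £160.00/mo: n₂ = −ln(1 − r₁·B/P)/ln(1+r₁) ≈ 6.57 → 7 more payments.

22 months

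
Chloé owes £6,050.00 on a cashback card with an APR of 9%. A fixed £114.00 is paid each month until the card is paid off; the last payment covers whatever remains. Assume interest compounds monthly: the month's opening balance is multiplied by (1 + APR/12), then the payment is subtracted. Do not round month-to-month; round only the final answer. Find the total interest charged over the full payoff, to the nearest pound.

£1,694

Monthly rate r = 9%/12 = 0.75% = 0.0075.
Payoff takes n = ⌈−ln(1 − rB₀/P)/ln(1+r)⌉ = ⌈67.926⌉ = 68 payments; the last is £105.55.
Total paid = 67·£114.00 + £105.55 = £7,743.55.
Total interest = total paid − principal = £7,743.55 − £6,050.00 = £1,693.55.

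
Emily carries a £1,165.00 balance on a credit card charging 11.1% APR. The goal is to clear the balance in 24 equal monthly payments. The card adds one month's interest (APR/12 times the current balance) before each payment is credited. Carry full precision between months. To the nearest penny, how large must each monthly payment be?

£54.35

Monthly rate r = 11.1%/12 = 0.925% = 0.00925.
Level-payment amortization: P = B₀·r / (1 − (1+r)^(−n)) = 1165.00·0.00925 / (1 − 1.00925^(−24)).
Denominator 1 − (1+r)^(−24) = 0.198266915.
P = 10.7762 / 0.198266915 ≈ 54.35.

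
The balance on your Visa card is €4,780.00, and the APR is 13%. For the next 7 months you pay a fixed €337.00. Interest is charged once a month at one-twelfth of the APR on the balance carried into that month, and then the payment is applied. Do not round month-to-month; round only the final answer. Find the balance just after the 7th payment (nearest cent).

€2,717.41

Monthly rate r = 13%/12 = 1.08333% = 0.0108333.
Each month: B ← B·(1+r) − €337.00.
Month 1: interest €51.78; balance after payment €4,494.78.
Month 2: interest €48.69; balance after payment €4,206.48.
Month 3: interest €45.57; balance after payment €3,915.05.
Month 4: interest €42.41; balance after payment €3,620.46.
Month 5: interest €39.22; balance after payment €3,322.68.
Month 6: interest €36.00; balance after payment €3,021.68.
Month 7: interest €32.73; balance after payment €2,717.41.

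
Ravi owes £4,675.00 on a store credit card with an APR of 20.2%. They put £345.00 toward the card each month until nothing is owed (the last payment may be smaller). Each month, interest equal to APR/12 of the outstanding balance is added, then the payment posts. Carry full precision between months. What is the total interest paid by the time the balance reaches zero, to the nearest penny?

£676.53

Monthly rate r = 20.2%/12 = 1.68333% = 0.0168333.
Payoff takes n = ⌈−ln(1 − rB₀/P)/ln(1+r)⌉ = ⌈15.510⌉ = 16 payments; the last is £176.53.
Total paid = 15·£345.00 + £176.53 = £5,351.53.
Total interest = total paid − principal = £5,351.53 − £4,675.00 = £676.53.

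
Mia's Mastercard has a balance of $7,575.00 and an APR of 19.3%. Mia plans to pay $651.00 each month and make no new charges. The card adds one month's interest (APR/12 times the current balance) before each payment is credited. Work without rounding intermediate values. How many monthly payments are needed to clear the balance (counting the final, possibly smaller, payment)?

Monthly rate r = 19.3%/12 = 1.60833% = 0.0160833.
Recurrence: B ← B·(1+r) − $651.00.
Month 1: interest $121.83; balance after payment $7,045.83.
Month 2: interest $113.32; balance after payment $6,508.15.
Closed form: n = −ln(1 − rB₀/P)/ln(1+r) = −ln(0.81286)/ln(1.01608) ≈ 12.986, so the balance reaches zero during payment 13.

13 months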